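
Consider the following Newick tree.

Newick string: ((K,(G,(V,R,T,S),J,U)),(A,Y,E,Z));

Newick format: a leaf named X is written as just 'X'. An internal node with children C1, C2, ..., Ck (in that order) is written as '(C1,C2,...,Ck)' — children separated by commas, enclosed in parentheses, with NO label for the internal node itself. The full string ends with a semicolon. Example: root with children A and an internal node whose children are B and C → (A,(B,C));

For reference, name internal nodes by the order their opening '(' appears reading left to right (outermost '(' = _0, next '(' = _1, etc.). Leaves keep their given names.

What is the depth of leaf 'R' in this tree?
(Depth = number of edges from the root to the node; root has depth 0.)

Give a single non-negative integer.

Answer: 4

Derivation:
Newick: ((K,(G,(V,R,T,S),J,U)),(A,Y,E,Z));
Naming internals by '(' encounter order: outermost '(' = _0, next = _1, ...
Query node: R
Path from root: _0 -> _1 -> _2 -> _3 -> R
Depth of R: 4 (number of edges from root)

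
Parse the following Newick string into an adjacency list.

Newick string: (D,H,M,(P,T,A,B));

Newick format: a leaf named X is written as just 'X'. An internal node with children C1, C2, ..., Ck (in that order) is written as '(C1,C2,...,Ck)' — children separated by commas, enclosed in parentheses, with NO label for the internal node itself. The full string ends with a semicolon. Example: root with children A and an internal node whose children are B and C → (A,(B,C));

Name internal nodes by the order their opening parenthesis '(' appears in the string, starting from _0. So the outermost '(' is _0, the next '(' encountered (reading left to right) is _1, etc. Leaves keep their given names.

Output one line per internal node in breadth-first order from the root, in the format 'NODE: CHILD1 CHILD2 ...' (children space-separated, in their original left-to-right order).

Input: (D,H,M,(P,T,A,B));
Scanning left-to-right, naming '(' by encounter order:
  pos 0: '(' -> open internal node _0 (depth 1)
  pos 7: '(' -> open internal node _1 (depth 2)
  pos 15: ')' -> close internal node _1 (now at depth 1)
  pos 16: ')' -> close internal node _0 (now at depth 0)
Total internal nodes: 2
BFS adjacency from root:
  _0: D H M _1
  _1: P T A B

Answer: _0: D H M _1
_1: P T A B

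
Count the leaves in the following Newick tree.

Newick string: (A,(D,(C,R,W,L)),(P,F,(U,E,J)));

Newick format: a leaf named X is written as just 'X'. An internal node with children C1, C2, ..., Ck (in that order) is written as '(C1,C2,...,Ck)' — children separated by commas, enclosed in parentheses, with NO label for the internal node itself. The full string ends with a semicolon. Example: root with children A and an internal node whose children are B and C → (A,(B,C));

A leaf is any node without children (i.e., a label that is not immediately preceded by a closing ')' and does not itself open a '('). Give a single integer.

Answer: 11

Derivation:
Newick: (A,(D,(C,R,W,L)),(P,F,(U,E,J)));
Scan left-to-right; a leaf is any maximal label run not followed by '(':
  pos 1: leaf 'A' → count = 1
  pos 4: leaf 'D' → count = 2
  pos 7: leaf 'C' → count = 3
  pos 9: leaf 'R' → count = 4
  pos 11: leaf 'W' → count = 5
  pos 13: leaf 'L' → count = 6
  pos 18: leaf 'P' → count = 7
  pos 20: leaf 'F' → count = 8
  pos 23: leaf 'U' → count = 9
  pos 25: leaf 'E' → count = 10
  pos 27: leaf 'J' → count = 11
Total leaves: 11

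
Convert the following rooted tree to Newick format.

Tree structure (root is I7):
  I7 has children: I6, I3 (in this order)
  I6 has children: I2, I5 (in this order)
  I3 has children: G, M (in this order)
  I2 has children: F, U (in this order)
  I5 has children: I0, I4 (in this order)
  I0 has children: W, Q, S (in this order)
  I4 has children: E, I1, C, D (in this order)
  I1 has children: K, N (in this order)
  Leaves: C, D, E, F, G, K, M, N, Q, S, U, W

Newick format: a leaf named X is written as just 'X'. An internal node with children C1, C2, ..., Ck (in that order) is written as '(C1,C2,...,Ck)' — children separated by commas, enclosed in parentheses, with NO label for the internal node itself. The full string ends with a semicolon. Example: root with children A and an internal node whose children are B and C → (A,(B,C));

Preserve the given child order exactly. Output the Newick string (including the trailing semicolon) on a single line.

internal I7 with children ['I6', 'I3']
  internal I6 with children ['I2', 'I5']
    internal I2 with children ['F', 'U']
      leaf 'F' → 'F'
      leaf 'U' → 'U'
    → '(F,U)'
    internal I5 with children ['I0', 'I4']
      internal I0 with children ['W', 'Q', 'S']
        leaf 'W' → 'W'
        leaf 'Q' → 'Q'
        leaf 'S' → 'S'
      → '(W,Q,S)'
      internal I4 with children ['E', 'I1', 'C', 'D']
        leaf 'E' → 'E'
        internal I1 with children ['K', 'N']
          leaf 'K' → 'K'
          leaf 'N' → 'N'
        → '(K,N)'
        leaf 'C' → 'C'
        leaf 'D' → 'D'
      → '(E,(K,N),C,D)'
    → '((W,Q,S),(E,(K,N),C,D))'
  → '((F,U),((W,Q,S),(E,(K,N),C,D)))'
  internal I3 with children ['G', 'M']
    leaf 'G' → 'G'
    leaf 'M' → 'M'
  → '(G,M)'
→ '(((F,U),((W,Q,S),(E,(K,N),C,D))),(G,M))'
Final: (((F,U),((W,Q,S),(E,(K,N),C,D))),(G,M));

Answer: (((F,U),((W,Q,S),(E,(K,N),C,D))),(G,M));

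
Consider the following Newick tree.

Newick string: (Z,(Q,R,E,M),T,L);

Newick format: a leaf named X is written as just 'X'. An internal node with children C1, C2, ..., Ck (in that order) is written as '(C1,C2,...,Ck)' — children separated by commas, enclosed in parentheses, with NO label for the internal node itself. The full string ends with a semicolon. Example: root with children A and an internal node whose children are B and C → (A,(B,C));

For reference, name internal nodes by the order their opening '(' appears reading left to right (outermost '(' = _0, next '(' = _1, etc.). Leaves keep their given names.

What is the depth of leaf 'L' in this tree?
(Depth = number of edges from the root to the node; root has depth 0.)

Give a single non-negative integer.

Newick: (Z,(Q,R,E,M),T,L);
Naming internals by '(' encounter order: outermost '(' = _0, next = _1, ...
Query node: L
Path from root: _0 -> L
Depth of L: 1 (number of edges from root)

Answer: 1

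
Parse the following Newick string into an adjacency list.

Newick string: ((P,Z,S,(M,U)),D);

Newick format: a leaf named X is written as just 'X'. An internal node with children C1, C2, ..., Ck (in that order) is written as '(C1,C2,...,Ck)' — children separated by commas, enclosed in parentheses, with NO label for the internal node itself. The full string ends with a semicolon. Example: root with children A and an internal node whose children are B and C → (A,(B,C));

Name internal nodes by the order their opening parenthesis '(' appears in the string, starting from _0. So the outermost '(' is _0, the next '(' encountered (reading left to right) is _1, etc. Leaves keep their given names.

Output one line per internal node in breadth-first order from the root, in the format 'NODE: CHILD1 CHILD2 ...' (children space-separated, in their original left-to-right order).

Answer: _0: _1 D
_1: P Z S _2
_2: M U

Derivation:
Input: ((P,Z,S,(M,U)),D);
Scanning left-to-right, naming '(' by encounter order:
  pos 0: '(' -> open internal node _0 (depth 1)
  pos 1: '(' -> open internal node _1 (depth 2)
  pos 8: '(' -> open internal node _2 (depth 3)
  pos 12: ')' -> close internal node _2 (now at depth 2)
  pos 13: ')' -> close internal node _1 (now at depth 1)
  pos 16: ')' -> close internal node _0 (now at depth 0)
Total internal nodes: 3
BFS adjacency from root:
  _0: _1 D
  _1: P Z S _2
  _2: M U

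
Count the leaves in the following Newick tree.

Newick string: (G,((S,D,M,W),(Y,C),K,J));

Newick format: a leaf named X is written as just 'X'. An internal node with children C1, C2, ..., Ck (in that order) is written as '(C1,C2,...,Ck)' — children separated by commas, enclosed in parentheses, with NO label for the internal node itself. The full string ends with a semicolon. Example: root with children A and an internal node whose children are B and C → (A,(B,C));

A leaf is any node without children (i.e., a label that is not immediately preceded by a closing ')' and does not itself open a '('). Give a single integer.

Newick: (G,((S,D,M,W),(Y,C),K,J));
Scan left-to-right; a leaf is any maximal label run not followed by '(':
  pos 1: leaf 'G' → count = 1
  pos 5: leaf 'S' → count = 2
  pos 7: leaf 'D' → count = 3
  pos 9: leaf 'M' → count = 4
  pos 11: leaf 'W' → count = 5
  pos 15: leaf 'Y' → count = 6
  pos 17: leaf 'C' → count = 7
  pos 20: leaf 'K' → count = 8
  pos 22: leaf 'J' → count = 9
Total leaves: 9

Answer: 9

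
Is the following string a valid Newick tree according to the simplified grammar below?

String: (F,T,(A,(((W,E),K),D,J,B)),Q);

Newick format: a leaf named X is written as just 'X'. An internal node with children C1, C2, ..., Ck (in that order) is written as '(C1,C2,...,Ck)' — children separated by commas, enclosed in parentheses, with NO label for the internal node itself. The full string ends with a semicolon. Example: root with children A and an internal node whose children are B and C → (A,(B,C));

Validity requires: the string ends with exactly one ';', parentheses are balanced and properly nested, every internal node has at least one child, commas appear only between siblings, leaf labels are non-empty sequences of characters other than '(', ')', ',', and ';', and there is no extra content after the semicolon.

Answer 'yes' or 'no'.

Answer: yes

Derivation:
Input: (F,T,(A,(((W,E),K),D,J,B)),Q);
Paren balance: 5 '(' vs 5 ')' OK
Ends with single ';': True
Full parse: OK
Valid: True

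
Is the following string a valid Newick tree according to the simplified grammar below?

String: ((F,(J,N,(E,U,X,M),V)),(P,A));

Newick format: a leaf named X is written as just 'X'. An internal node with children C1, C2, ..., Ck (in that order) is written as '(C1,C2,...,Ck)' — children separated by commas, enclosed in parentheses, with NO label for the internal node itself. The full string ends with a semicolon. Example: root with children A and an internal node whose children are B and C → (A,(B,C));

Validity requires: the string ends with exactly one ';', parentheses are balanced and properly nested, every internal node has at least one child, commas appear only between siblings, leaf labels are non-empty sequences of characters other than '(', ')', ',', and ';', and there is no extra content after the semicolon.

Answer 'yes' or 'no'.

Answer: yes

Derivation:
Input: ((F,(J,N,(E,U,X,M),V)),(P,A));
Paren balance: 5 '(' vs 5 ')' OK
Ends with single ';': True
Full parse: OK
Valid: True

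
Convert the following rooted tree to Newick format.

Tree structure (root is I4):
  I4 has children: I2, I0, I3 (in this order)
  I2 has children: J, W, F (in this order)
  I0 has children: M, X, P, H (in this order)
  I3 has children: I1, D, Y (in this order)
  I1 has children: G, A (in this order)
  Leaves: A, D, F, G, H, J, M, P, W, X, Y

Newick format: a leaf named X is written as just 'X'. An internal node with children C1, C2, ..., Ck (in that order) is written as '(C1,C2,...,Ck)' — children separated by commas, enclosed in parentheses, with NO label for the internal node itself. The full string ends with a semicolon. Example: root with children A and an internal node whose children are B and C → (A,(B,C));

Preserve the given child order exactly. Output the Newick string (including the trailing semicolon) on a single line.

Answer: ((J,W,F),(M,X,P,H),((G,A),D,Y));

Derivation:
internal I4 with children ['I2', 'I0', 'I3']
  internal I2 with children ['J', 'W', 'F']
    leaf 'J' → 'J'
    leaf 'W' → 'W'
    leaf 'F' → 'F'
  → '(J,W,F)'
  internal I0 with children ['M', 'X', 'P', 'H']
    leaf 'M' → 'M'
    leaf 'X' → 'X'
    leaf 'P' → 'P'
    leaf 'H' → 'H'
  → '(M,X,P,H)'
  internal I3 with children ['I1', 'D', 'Y']
    internal I1 with children ['G', 'A']
      leaf 'G' → 'G'
      leaf 'A' → 'A'
    → '(G,A)'
    leaf 'D' → 'D'
    leaf 'Y' → 'Y'
  → '((G,A),D,Y)'
→ '((J,W,F),(M,X,P,H),((G,A),D,Y))'
Final: ((J,W,F),(M,X,P,H),((G,A),D,Y));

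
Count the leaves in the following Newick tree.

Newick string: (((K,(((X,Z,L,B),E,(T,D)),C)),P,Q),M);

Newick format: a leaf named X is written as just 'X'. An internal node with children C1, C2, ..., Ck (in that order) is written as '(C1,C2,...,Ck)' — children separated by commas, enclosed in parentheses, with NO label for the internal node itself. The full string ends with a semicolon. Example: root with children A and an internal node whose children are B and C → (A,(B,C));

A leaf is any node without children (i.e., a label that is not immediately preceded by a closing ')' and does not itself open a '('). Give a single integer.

Answer: 12

Derivation:
Newick: (((K,(((X,Z,L,B),E,(T,D)),C)),P,Q),M);
Scan left-to-right; a leaf is any maximal label run not followed by '(':
  pos 3: leaf 'K' → count = 1
  pos 8: leaf 'X' → count = 2
  pos 10: leaf 'Z' → count = 3
  pos 12: leaf 'L' → count = 4
  pos 14: leaf 'B' → count = 5
  pos 17: leaf 'E' → count = 6
  pos 20: leaf 'T' → count = 7
  pos 22: leaf 'D' → count = 8
  pos 26: leaf 'C' → count = 9
  pos 30: leaf 'P' → count = 10
  pos 32: leaf 'Q' → count = 11
  pos 35: leaf 'M' → count = 12
Total leaves: 12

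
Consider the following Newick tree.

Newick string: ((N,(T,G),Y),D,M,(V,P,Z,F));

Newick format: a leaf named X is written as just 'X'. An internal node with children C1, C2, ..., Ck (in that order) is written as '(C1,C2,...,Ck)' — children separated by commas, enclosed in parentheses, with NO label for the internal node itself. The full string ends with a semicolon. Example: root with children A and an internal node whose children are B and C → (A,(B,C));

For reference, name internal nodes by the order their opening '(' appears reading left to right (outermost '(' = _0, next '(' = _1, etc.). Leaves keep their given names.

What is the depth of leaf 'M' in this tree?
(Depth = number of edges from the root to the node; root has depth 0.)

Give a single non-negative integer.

Newick: ((N,(T,G),Y),D,M,(V,P,Z,F));
Naming internals by '(' encounter order: outermost '(' = _0, next = _1, ...
Query node: M
Path from root: _0 -> M
Depth of M: 1 (number of edges from root)

Answer: 1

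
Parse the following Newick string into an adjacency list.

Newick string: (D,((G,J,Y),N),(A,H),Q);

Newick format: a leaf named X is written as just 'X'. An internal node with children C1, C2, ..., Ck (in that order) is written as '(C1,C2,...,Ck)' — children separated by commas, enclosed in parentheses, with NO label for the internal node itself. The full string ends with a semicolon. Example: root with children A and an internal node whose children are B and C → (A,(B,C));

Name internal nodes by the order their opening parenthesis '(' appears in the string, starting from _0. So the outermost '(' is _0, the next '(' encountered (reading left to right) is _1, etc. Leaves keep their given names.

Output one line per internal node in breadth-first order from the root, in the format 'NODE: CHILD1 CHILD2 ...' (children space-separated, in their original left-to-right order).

Answer: _0: D _1 _3 Q
_1: _2 N
_3: A H
_2: G J Y

Derivation:
Input: (D,((G,J,Y),N),(A,H),Q);
Scanning left-to-right, naming '(' by encounter order:
  pos 0: '(' -> open internal node _0 (depth 1)
  pos 3: '(' -> open internal node _1 (depth 2)
  pos 4: '(' -> open internal node _2 (depth 3)
  pos 10: ')' -> close internal node _2 (now at depth 2)
  pos 13: ')' -> close internal node _1 (now at depth 1)
  pos 15: '(' -> open internal node _3 (depth 2)
  pos 19: ')' -> close internal node _3 (now at depth 1)
  pos 22: ')' -> close internal node _0 (now at depth 0)
Total internal nodes: 4
BFS adjacency from root:
  _0: D _1 _3 Q
  _1: _2 N
  _3: A H
  _2: G J Y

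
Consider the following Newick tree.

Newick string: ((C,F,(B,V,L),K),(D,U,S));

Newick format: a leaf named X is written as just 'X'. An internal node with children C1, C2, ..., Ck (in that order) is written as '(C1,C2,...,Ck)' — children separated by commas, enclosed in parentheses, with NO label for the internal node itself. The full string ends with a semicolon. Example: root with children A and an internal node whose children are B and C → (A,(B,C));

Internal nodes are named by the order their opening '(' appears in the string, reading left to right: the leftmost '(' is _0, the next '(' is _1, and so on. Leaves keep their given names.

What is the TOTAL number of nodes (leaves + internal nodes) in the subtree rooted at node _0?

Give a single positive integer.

Newick: ((C,F,(B,V,L),K),(D,U,S));
Locate _0: it is the '(' at position 0 (the 1st '(' reading left to right).
Query: subtree rooted at _0
_0: subtree_size = 1 + 12
  _1: subtree_size = 1 + 7
    C: subtree_size = 1 + 0
    F: subtree_size = 1 + 0
    _2: subtree_size = 1 + 3
      B: subtree_size = 1 + 0
      V: subtree_size = 1 + 0
      L: subtree_size = 1 + 0
    K: subtree_size = 1 + 0
  _3: subtree_size = 1 + 3
    D: subtree_size = 1 + 0
    U: subtree_size = 1 + 0
    S: subtree_size = 1 + 0
Total subtree size of _0: 13

Answer: 13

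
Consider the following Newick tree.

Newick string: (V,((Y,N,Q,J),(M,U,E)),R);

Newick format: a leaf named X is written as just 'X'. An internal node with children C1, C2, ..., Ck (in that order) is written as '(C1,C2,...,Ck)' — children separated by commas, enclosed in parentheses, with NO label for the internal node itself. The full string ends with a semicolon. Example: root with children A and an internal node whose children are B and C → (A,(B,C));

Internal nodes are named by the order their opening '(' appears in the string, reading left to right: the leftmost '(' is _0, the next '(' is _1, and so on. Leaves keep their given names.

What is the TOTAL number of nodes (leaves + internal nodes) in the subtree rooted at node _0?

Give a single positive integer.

Answer: 13

Derivation:
Newick: (V,((Y,N,Q,J),(M,U,E)),R);
Locate _0: it is the '(' at position 0 (the 1st '(' reading left to right).
Query: subtree rooted at _0
_0: subtree_size = 1 + 12
  V: subtree_size = 1 + 0
  _1: subtree_size = 1 + 9
    _2: subtree_size = 1 + 4
      Y: subtree_size = 1 + 0
      N: subtree_size = 1 + 0
      Q: subtree_size = 1 + 0
      J: subtree_size = 1 + 0
    _3: subtree_size = 1 + 3
      M: subtree_size = 1 + 0
      U: subtree_size = 1 + 0
      E: subtree_size = 1 + 0
  R: subtree_size = 1 + 0
Total subtree size of _0: 13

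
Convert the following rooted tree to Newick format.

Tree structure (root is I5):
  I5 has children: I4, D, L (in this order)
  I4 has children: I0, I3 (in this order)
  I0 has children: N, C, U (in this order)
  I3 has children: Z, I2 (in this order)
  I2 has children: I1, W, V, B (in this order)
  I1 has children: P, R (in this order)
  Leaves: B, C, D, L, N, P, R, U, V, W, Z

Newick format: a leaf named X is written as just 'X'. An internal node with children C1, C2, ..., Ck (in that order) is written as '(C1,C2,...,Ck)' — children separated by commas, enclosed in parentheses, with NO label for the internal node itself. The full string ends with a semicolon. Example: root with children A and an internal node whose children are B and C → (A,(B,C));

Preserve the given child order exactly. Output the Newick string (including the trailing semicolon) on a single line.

Answer: (((N,C,U),(Z,((P,R),W,V,B))),D,L);

Derivation:
internal I5 with children ['I4', 'D', 'L']
  internal I4 with children ['I0', 'I3']
    internal I0 with children ['N', 'C', 'U']
      leaf 'N' → 'N'
      leaf 'C' → 'C'
      leaf 'U' → 'U'
    → '(N,C,U)'
    internal I3 with children ['Z', 'I2']
      leaf 'Z' → 'Z'
      internal I2 with children ['I1', 'W', 'V', 'B']
        internal I1 with children ['P', 'R']
          leaf 'P' → 'P'
          leaf 'R' → 'R'
        → '(P,R)'
        leaf 'W' → 'W'
        leaf 'V' → 'V'
        leaf 'B' → 'B'
      → '((P,R),W,V,B)'
    → '(Z,((P,R),W,V,B))'
  → '((N,C,U),(Z,((P,R),W,V,B)))'
  leaf 'D' → 'D'
  leaf 'L' → 'L'
→ '(((N,C,U),(Z,((P,R),W,V,B))),D,L)'
Final: (((N,C,U),(Z,((P,R),W,V,B))),D,L);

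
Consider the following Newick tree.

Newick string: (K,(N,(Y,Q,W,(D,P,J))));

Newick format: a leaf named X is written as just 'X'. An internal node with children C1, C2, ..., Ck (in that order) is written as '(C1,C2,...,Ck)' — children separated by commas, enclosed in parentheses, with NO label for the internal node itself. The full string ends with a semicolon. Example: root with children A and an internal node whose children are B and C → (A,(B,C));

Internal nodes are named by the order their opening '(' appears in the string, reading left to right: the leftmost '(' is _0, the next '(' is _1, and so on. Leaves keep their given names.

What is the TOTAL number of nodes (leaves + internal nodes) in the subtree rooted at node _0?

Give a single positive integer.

Answer: 12

Derivation:
Newick: (K,(N,(Y,Q,W,(D,P,J))));
Locate _0: it is the '(' at position 0 (the 1st '(' reading left to right).
Query: subtree rooted at _0
_0: subtree_size = 1 + 11
  K: subtree_size = 1 + 0
  _1: subtree_size = 1 + 9
    N: subtree_size = 1 + 0
    _2: subtree_size = 1 + 7
      Y: subtree_size = 1 + 0
      Q: subtree_size = 1 + 0
      W: subtree_size = 1 + 0
      _3: subtree_size = 1 + 3
        D: subtree_size = 1 + 0
        P: subtree_size = 1 + 0
        J: subtree_size = 1 + 0
Total subtree size of _0: 12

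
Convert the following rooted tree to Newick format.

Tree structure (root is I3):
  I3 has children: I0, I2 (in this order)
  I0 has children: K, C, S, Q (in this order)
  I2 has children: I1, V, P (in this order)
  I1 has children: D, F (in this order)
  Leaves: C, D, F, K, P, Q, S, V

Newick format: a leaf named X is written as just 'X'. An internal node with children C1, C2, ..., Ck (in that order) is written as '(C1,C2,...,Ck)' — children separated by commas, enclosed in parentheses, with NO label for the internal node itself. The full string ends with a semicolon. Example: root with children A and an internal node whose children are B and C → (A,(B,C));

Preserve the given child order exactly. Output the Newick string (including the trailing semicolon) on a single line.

Answer: ((K,C,S,Q),((D,F),V,P));

Derivation:
internal I3 with children ['I0', 'I2']
  internal I0 with children ['K', 'C', 'S', 'Q']
    leaf 'K' → 'K'
    leaf 'C' → 'C'
    leaf 'S' → 'S'
    leaf 'Q' → 'Q'
  → '(K,C,S,Q)'
  internal I2 with children ['I1', 'V', 'P']
    internal I1 with children ['D', 'F']
      leaf 'D' → 'D'
      leaf 'F' → 'F'
    → '(D,F)'
    leaf 'V' → 'V'
    leaf 'P' → 'P'
  → '((D,F),V,P)'
→ '((K,C,S,Q),((D,F),V,P))'
Final: ((K,C,S,Q),((D,F),V,P));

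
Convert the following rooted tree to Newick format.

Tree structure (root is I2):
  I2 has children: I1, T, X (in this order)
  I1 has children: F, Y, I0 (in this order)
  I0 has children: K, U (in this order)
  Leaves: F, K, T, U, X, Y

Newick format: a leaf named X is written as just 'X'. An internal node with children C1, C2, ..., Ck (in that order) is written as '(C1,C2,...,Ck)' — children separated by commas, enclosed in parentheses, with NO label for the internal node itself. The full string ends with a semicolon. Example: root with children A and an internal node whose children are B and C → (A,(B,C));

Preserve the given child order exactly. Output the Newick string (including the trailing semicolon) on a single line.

Answer: ((F,Y,(K,U)),T,X);

Derivation:
internal I2 with children ['I1', 'T', 'X']
  internal I1 with children ['F', 'Y', 'I0']
    leaf 'F' → 'F'
    leaf 'Y' → 'Y'
    internal I0 with children ['K', 'U']
      leaf 'K' → 'K'
      leaf 'U' → 'U'
    → '(K,U)'
  → '(F,Y,(K,U))'
  leaf 'T' → 'T'
  leaf 'X' → 'X'
→ '((F,Y,(K,U)),T,X)'
Final: ((F,Y,(K,U)),T,X);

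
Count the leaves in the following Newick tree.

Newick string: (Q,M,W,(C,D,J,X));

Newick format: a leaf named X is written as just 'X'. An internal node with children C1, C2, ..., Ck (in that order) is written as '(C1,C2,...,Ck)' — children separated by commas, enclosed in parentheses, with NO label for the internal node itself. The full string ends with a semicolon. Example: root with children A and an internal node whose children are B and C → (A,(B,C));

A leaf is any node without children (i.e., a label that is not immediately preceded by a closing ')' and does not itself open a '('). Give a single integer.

Answer: 7

Derivation:
Newick: (Q,M,W,(C,D,J,X));
Scan left-to-right; a leaf is any maximal label run not followed by '(':
  pos 1: leaf 'Q' → count = 1
  pos 3: leaf 'M' → count = 2
  pos 5: leaf 'W' → count = 3
  pos 8: leaf 'C' → count = 4
  pos 10: leaf 'D' → count = 5
  pos 12: leaf 'J' → count = 6
  pos 14: leaf 'X' → count = 7
Total leaves: 7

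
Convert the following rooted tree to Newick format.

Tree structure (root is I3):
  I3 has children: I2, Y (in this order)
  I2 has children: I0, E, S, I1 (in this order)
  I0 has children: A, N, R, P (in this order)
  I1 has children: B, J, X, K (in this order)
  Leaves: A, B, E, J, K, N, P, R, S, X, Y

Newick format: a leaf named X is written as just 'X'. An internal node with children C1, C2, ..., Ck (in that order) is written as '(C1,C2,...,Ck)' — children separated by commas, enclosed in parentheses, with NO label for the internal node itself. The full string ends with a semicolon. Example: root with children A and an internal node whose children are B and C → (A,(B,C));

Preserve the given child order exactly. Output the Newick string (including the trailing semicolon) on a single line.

internal I3 with children ['I2', 'Y']
  internal I2 with children ['I0', 'E', 'S', 'I1']
    internal I0 with children ['A', 'N', 'R', 'P']
      leaf 'A' → 'A'
      leaf 'N' → 'N'
      leaf 'R' → 'R'
      leaf 'P' → 'P'
    → '(A,N,R,P)'
    leaf 'E' → 'E'
    leaf 'S' → 'S'
    internal I1 with children ['B', 'J', 'X', 'K']
      leaf 'B' → 'B'
      leaf 'J' → 'J'
      leaf 'X' → 'X'
      leaf 'K' → 'K'
    → '(B,J,X,K)'
  → '((A,N,R,P),E,S,(B,J,X,K))'
  leaf 'Y' → 'Y'
→ '(((A,N,R,P),E,S,(B,J,X,K)),Y)'
Final: (((A,N,R,P),E,S,(B,J,X,K)),Y);

Answer: (((A,N,R,P),E,S,(B,J,X,K)),Y);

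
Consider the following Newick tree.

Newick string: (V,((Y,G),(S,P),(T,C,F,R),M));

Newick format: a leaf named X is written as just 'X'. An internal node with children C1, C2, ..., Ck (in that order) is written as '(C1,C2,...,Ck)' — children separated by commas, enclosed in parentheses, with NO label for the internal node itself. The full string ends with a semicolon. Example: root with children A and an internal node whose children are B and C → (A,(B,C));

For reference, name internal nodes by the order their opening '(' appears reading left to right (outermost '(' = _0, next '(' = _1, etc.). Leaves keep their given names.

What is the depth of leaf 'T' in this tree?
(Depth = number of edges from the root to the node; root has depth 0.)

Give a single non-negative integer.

Newick: (V,((Y,G),(S,P),(T,C,F,R),M));
Naming internals by '(' encounter order: outermost '(' = _0, next = _1, ...
Query node: T
Path from root: _0 -> _1 -> _4 -> T
Depth of T: 3 (number of edges from root)

Answer: 3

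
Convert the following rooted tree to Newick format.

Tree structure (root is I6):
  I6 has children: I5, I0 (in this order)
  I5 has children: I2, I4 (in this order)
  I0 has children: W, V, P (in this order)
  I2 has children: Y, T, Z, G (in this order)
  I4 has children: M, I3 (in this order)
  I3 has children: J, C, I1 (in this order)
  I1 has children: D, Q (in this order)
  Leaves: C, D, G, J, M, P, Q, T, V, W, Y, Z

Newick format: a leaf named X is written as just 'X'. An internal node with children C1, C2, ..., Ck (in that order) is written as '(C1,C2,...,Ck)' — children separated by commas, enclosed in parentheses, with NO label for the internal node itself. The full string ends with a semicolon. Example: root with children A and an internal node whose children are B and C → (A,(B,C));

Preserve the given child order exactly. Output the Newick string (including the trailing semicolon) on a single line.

Answer: (((Y,T,Z,G),(M,(J,C,(D,Q)))),(W,V,P));

Derivation:
internal I6 with children ['I5', 'I0']
  internal I5 with children ['I2', 'I4']
    internal I2 with children ['Y', 'T', 'Z', 'G']
      leaf 'Y' → 'Y'
      leaf 'T' → 'T'
      leaf 'Z' → 'Z'
      leaf 'G' → 'G'
    → '(Y,T,Z,G)'
    internal I4 with children ['M', 'I3']
      leaf 'M' → 'M'
      internal I3 with children ['J', 'C', 'I1']
        leaf 'J' → 'J'
        leaf 'C' → 'C'
        internal I1 with children ['D', 'Q']
          leaf 'D' → 'D'
          leaf 'Q' → 'Q'
        → '(D,Q)'
      → '(J,C,(D,Q))'
    → '(M,(J,C,(D,Q)))'
  → '((Y,T,Z,G),(M,(J,C,(D,Q))))'
  internal I0 with children ['W', 'V', 'P']
    leaf 'W' → 'W'
    leaf 'V' → 'V'
    leaf 'P' → 'P'
  → '(W,V,P)'
→ '(((Y,T,Z,G),(M,(J,C,(D,Q)))),(W,V,P))'
Final: (((Y,T,Z,G),(M,(J,C,(D,Q)))),(W,V,P));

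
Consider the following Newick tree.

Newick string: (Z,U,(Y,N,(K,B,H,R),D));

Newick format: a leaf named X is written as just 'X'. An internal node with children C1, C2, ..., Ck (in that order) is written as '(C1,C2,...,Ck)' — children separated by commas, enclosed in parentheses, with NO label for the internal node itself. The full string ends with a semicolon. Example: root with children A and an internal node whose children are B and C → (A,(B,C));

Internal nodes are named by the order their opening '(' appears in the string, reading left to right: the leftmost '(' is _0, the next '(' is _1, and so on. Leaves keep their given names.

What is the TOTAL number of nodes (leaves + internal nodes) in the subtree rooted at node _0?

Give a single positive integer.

Answer: 12

Derivation:
Newick: (Z,U,(Y,N,(K,B,H,R),D));
Locate _0: it is the '(' at position 0 (the 1st '(' reading left to right).
Query: subtree rooted at _0
_0: subtree_size = 1 + 11
  Z: subtree_size = 1 + 0
  U: subtree_size = 1 + 0
  _1: subtree_size = 1 + 8
    Y: subtree_size = 1 + 0
    N: subtree_size = 1 + 0
    _2: subtree_size = 1 + 4
      K: subtree_size = 1 + 0
      B: subtree_size = 1 + 0
      H: subtree_size = 1 + 0
      R: subtree_size = 1 + 0
    D: subtree_size = 1 + 0
Total subtree size of _0: 12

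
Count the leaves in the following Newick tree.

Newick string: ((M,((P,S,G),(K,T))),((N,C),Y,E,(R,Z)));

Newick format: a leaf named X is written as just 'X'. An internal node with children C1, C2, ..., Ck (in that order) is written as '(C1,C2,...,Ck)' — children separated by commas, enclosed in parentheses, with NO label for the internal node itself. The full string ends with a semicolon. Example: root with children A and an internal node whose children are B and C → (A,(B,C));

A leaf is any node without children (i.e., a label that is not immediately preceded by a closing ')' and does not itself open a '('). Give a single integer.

Answer: 12

Derivation:
Newick: ((M,((P,S,G),(K,T))),((N,C),Y,E,(R,Z)));
Scan left-to-right; a leaf is any maximal label run not followed by '(':
  pos 2: leaf 'M' → count = 1
  pos 6: leaf 'P' → count = 2
  pos 8: leaf 'S' → count = 3
  pos 10: leaf 'G' → count = 4
  pos 14: leaf 'K' → count = 5
  pos 16: leaf 'T' → count = 6
  pos 23: leaf 'N' → count = 7
  pos 25: leaf 'C' → count = 8
  pos 28: leaf 'Y' → count = 9
  pos 30: leaf 'E' → count = 10
  pos 33: leaf 'R' → count = 11
  pos 35: leaf 'Z' → count = 12
Total leaves: 12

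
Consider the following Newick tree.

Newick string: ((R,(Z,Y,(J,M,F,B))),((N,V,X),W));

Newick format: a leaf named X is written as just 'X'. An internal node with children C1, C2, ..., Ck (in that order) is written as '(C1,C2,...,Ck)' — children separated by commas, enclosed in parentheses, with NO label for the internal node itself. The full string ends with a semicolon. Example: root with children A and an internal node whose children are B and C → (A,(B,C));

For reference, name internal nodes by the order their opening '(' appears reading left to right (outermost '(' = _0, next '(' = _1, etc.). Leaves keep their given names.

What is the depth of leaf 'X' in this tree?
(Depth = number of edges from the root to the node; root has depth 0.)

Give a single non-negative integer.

Newick: ((R,(Z,Y,(J,M,F,B))),((N,V,X),W));
Naming internals by '(' encounter order: outermost '(' = _0, next = _1, ...
Query node: X
Path from root: _0 -> _4 -> _5 -> X
Depth of X: 3 (number of edges from root)

Answer: 3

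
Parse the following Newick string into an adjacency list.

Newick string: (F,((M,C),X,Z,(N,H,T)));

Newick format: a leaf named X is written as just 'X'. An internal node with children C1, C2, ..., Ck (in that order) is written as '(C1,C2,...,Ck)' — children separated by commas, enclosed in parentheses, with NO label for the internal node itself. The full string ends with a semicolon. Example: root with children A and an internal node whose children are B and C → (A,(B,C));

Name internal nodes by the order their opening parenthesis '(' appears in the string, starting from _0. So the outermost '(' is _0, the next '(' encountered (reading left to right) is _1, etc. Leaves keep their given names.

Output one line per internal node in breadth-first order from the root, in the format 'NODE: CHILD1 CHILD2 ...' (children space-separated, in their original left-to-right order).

Answer: _0: F _1
_1: _2 X Z _3
_2: M C
_3: N H T

Derivation:
Input: (F,((M,C),X,Z,(N,H,T)));
Scanning left-to-right, naming '(' by encounter order:
  pos 0: '(' -> open internal node _0 (depth 1)
  pos 3: '(' -> open internal node _1 (depth 2)
  pos 4: '(' -> open internal node _2 (depth 3)
  pos 8: ')' -> close internal node _2 (now at depth 2)
  pos 14: '(' -> open internal node _3 (depth 3)
  pos 20: ')' -> close internal node _3 (now at depth 2)
  pos 21: ')' -> close internal node _1 (now at depth 1)
  pos 22: ')' -> close internal node _0 (now at depth 0)
Total internal nodes: 4
BFS adjacency from root:
  _0: F _1
  _1: _2 X Z _3
  _2: M C
  _3: N H T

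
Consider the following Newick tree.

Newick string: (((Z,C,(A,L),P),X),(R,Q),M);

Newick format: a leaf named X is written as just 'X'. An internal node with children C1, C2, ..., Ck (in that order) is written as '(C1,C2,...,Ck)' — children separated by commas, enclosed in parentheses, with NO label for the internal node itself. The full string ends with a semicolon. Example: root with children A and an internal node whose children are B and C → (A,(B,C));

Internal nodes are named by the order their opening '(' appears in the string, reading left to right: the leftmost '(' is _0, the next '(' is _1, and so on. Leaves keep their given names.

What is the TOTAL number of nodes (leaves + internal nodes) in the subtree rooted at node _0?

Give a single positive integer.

Newick: (((Z,C,(A,L),P),X),(R,Q),M);
Locate _0: it is the '(' at position 0 (the 1st '(' reading left to right).
Query: subtree rooted at _0
_0: subtree_size = 1 + 13
  _1: subtree_size = 1 + 8
    _2: subtree_size = 1 + 6
      Z: subtree_size = 1 + 0
      C: subtree_size = 1 + 0
      _3: subtree_size = 1 + 2
        A: subtree_size = 1 + 0
        L: subtree_size = 1 + 0
      P: subtree_size = 1 + 0
    X: subtree_size = 1 + 0
  _4: subtree_size = 1 + 2
    R: subtree_size = 1 + 0
    Q: subtree_size = 1 + 0
  M: subtree_size = 1 + 0
Total subtree size of _0: 14

Answer: 14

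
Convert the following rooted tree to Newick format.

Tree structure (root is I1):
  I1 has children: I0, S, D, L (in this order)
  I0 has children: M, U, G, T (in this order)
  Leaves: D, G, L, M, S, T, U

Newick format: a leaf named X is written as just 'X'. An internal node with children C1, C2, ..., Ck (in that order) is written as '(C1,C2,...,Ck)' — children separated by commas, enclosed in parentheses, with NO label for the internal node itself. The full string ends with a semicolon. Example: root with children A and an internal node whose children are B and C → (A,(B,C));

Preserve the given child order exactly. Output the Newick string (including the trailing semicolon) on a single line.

Answer: ((M,U,G,T),S,D,L);

Derivation:
internal I1 with children ['I0', 'S', 'D', 'L']
  internal I0 with children ['M', 'U', 'G', 'T']
    leaf 'M' → 'M'
    leaf 'U' → 'U'
    leaf 'G' → 'G'
    leaf 'T' → 'T'
  → '(M,U,G,T)'
  leaf 'S' → 'S'
  leaf 'D' → 'D'
  leaf 'L' → 'L'
→ '((M,U,G,T),S,D,L)'
Final: ((M,U,G,T),S,D,L);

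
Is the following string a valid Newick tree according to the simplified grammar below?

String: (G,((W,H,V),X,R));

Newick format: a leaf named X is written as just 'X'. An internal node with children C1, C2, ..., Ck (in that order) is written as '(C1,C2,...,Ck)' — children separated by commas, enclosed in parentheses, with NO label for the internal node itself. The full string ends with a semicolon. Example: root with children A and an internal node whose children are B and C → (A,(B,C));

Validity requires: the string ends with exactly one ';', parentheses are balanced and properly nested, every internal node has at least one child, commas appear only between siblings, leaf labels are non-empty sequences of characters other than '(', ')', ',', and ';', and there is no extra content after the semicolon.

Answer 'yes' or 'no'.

Answer: yes

Derivation:
Input: (G,((W,H,V),X,R));
Paren balance: 3 '(' vs 3 ')' OK
Ends with single ';': True
Full parse: OK
Valid: True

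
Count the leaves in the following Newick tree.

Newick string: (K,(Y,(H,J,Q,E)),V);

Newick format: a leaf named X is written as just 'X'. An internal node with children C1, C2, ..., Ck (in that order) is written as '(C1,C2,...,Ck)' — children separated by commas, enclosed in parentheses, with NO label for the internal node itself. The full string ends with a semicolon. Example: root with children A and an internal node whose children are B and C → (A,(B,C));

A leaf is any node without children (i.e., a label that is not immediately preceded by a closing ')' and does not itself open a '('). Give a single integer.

Answer: 7

Derivation:
Newick: (K,(Y,(H,J,Q,E)),V);
Scan left-to-right; a leaf is any maximal label run not followed by '(':
  pos 1: leaf 'K' → count = 1
  pos 4: leaf 'Y' → count = 2
  pos 7: leaf 'H' → count = 3
  pos 9: leaf 'J' → count = 4
  pos 11: leaf 'Q' → count = 5
  pos 13: leaf 'E' → count = 6
  pos 17: leaf 'V' → count = 7
Total leaves: 7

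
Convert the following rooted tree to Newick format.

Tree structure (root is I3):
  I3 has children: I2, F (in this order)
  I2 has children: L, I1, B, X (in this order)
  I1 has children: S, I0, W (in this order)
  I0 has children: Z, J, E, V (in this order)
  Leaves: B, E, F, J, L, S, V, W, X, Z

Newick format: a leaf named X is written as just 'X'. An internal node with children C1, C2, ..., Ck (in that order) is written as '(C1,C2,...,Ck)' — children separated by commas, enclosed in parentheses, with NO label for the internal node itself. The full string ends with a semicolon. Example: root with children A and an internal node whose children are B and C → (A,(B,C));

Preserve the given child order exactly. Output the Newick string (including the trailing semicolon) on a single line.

internal I3 with children ['I2', 'F']
  internal I2 with children ['L', 'I1', 'B', 'X']
    leaf 'L' → 'L'
    internal I1 with children ['S', 'I0', 'W']
      leaf 'S' → 'S'
      internal I0 with children ['Z', 'J', 'E', 'V']
        leaf 'Z' → 'Z'
        leaf 'J' → 'J'
        leaf 'E' → 'E'
        leaf 'V' → 'V'
      → '(Z,J,E,V)'
      leaf 'W' → 'W'
    → '(S,(Z,J,E,V),W)'
    leaf 'B' → 'B'
    leaf 'X' → 'X'
  → '(L,(S,(Z,J,E,V),W),B,X)'
  leaf 'F' → 'F'
→ '((L,(S,(Z,J,E,V),W),B,X),F)'
Final: ((L,(S,(Z,J,E,V),W),B,X),F);

Answer: ((L,(S,(Z,J,E,V),W),B,X),F);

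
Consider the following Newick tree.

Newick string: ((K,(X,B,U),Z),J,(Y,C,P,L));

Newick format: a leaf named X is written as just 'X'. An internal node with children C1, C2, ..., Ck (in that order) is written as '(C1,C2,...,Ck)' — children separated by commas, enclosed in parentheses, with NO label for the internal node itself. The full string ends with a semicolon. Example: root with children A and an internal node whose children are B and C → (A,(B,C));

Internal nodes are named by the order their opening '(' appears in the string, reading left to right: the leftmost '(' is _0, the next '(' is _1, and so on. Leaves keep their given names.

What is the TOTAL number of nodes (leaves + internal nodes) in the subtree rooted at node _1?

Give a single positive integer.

Newick: ((K,(X,B,U),Z),J,(Y,C,P,L));
Locate _1: it is the '(' at position 1 (the 2nd '(' reading left to right).
Query: subtree rooted at _1
_1: subtree_size = 1 + 6
  K: subtree_size = 1 + 0
  _2: subtree_size = 1 + 3
    X: subtree_size = 1 + 0
    B: subtree_size = 1 + 0
    U: subtree_size = 1 + 0
  Z: subtree_size = 1 + 0
Total subtree size of _1: 7

Answer: 7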